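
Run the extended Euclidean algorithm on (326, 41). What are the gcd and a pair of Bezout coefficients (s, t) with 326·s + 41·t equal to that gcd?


Euclidean algorithm on (326, 41) — divide until remainder is 0:
  326 = 7 · 41 + 39
  41 = 1 · 39 + 2
  39 = 19 · 2 + 1
  2 = 2 · 1 + 0
gcd(326, 41) = 1.
Track Bezout coefficients alongside the remainders: start with r₀ = 326 = a·1 + b·0 (s = 1, t = 0) and r₁ = 41 = a·0 + b·1 (s = 0, t = 1); each new remainder r_{k+1} = r_{k-1} − q_k·r_k inherits s_{k+1} = s_{k-1} − q_k·s_k, t_{k+1} = t_{k-1} − q_k·t_k, so r_k = a·s_k + b·t_k at every step:
  q = 7: r = 39, s = 1 − 7·0 = 1, t = 0 − 7·1 = -7  (check: 326·1 + 41·(-7) = 39)
  q = 1: r = 2, s = 0 − 1·1 = -1, t = 1 − 1·(-7) = 8  (check: 326·(-1) + 41·8 = 2)
  q = 19: r = 1, s = 1 − 19·(-1) = 20, t = -7 − 19·8 = -159  (check: 326·20 + 41·(-159) = 1)
The row with r = 1 (the gcd) gives the Bezout coefficients s = 20, t = -159.
Result: 326 · (20) + 41 · (-159) = 1.

gcd(326, 41) = 1; s = 20, t = -159 (check: 326·20 + 41·(-159) = 1).


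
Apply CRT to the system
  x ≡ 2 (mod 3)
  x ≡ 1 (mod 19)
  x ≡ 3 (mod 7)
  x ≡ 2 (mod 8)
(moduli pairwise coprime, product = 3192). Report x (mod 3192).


Product of moduli M = 3 · 19 · 7 · 8 = 3192.
Merge one congruence at a time:
  Start: x ≡ 2 (mod 3).
  Combine with x ≡ 1 (mod 19); new modulus lcm = 57.
    Write x = 2 + 3·t and substitute into x ≡ 1 (mod 19): 3·t ≡ 1 − 2 = -1 (mod 19).
    Reduce coefficients mod 19: 3·t ≡ 18 (mod 19).
    The inverse of 3 mod 19 is 13 (since 3·13 = 39 = 2·19 + 1), so t ≡ 13·18 = 234 ≡ 6 (mod 19).
    Then x = 2 + 3·6 = 20, valid modulo lcm(3, 19) = 57: x ≡ 20 (mod 57).
  Combine with x ≡ 3 (mod 7); new modulus lcm = 399.
    Write x = 20 + 57·t and substitute into x ≡ 3 (mod 7): 57·t ≡ 3 − 20 = -17 (mod 7).
    Reduce coefficients mod 7: 1·t ≡ 4 (mod 7).
    So t ≡ 4 (mod 7).
    Then x = 20 + 57·4 = 248, valid modulo lcm(57, 7) = 399: x ≡ 248 (mod 399).
  Combine with x ≡ 2 (mod 8); new modulus lcm = 3192.
    Write x = 248 + 399·t and substitute into x ≡ 2 (mod 8): 399·t ≡ 2 − 248 = -246 (mod 8).
    Reduce coefficients mod 8: 7·t ≡ 2 (mod 8).
    The inverse of 7 mod 8 is 7 (since 7·7 = 49 = 6·8 + 1), so t ≡ 7·2 = 14 ≡ 6 (mod 8).
    Then x = 248 + 399·6 = 2642, valid modulo lcm(399, 8) = 3192: x ≡ 2642 (mod 3192).
Verify against each original: 2642 mod 3 = 2, 2642 mod 19 = 1, 2642 mod 7 = 3, 2642 mod 8 = 2.

x ≡ 2642 (mod 3192).


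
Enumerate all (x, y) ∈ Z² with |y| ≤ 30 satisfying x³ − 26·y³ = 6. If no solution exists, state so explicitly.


The equation is x³ - 26y³ = 6. For fixed y, x³ = 26·y³ + 6, so a solution requires the RHS to be a perfect cube.
Strategy: iterate y from -30 to 30, compute RHS = 26·y³ + 6, and check whether it is a (positive or negative) perfect cube.
Check small values of y:
  y = 0: RHS = 6 is not a perfect cube.
  y = 1: RHS = 32 is not a perfect cube.
  y = -1: RHS = -20 is not a perfect cube.
  y = 2: RHS = 214 is not a perfect cube.
  y = -2: RHS = -202 is not a perfect cube.
  y = 3: RHS = 708 is not a perfect cube.
  y = -3: RHS = -696 is not a perfect cube.
Continuing the search up to |y| = 30 finds no solutions either.
No (x, y) in the scanned range satisfies the equation.

No integer solutions with |y| ≤ 30.


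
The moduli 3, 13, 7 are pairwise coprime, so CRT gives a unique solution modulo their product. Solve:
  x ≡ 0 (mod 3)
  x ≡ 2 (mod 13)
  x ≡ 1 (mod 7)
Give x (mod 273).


Moduli 3, 13, 7 are pairwise coprime; by CRT there is a unique solution modulo M = 3 · 13 · 7 = 273.
Solve pairwise, accumulating the modulus:
  Start with x ≡ 0 (mod 3).
  Combine with x ≡ 2 (mod 13): since gcd(3, 13) = 1, we get a unique residue mod 39.
    Write x = 0 + 3·t and substitute into x ≡ 2 (mod 13): 3·t ≡ 2 − 0 = 2 (mod 13).
    The inverse of 3 mod 13 is 9 (since 3·9 = 27 = 2·13 + 1), so t ≡ 9·2 = 18 ≡ 5 (mod 13).
    Then x = 0 + 3·5 = 15, valid modulo lcm(3, 13) = 39: x ≡ 15 (mod 39).
  Combine with x ≡ 1 (mod 7): since gcd(39, 7) = 1, we get a unique residue mod 273.
    Write x = 15 + 39·t and substitute into x ≡ 1 (mod 7): 39·t ≡ 1 − 15 = -14 (mod 7).
    Reduce coefficients mod 7: 4·t ≡ 0 (mod 7).
    The inverse of 4 mod 7 is 2 (since 4·2 = 8 = 1·7 + 1), so t ≡ 2·0 = 0 ≡ 0 (mod 7).
    Then x = 15 + 39·0 = 15, valid modulo lcm(39, 7) = 273: x ≡ 15 (mod 273).
Verify: 15 mod 3 = 0 ✓, 15 mod 13 = 2 ✓, 15 mod 7 = 1 ✓.

x ≡ 15 (mod 273).


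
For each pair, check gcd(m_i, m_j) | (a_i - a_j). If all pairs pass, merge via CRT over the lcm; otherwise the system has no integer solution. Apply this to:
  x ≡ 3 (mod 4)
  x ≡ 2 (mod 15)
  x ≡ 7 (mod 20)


Moduli 4, 15, 20 are not pairwise coprime, so CRT works modulo lcm(m_i) when all pairwise compatibility conditions hold.
Pairwise compatibility: gcd(m_i, m_j) must divide a_i - a_j for every pair.
Merge one congruence at a time:
  Start: x ≡ 3 (mod 4).
  Combine with x ≡ 2 (mod 15): gcd(4, 15) = 1; 2 - 3 = -1, which IS divisible by 1, so compatible.
    Write x = 3 + 4·t and substitute into x ≡ 2 (mod 15): 4·t ≡ 2 − 3 = -1 (mod 15).
    Reduce coefficients mod 15: 4·t ≡ 14 (mod 15).
    The inverse of 4 mod 15 is 4 (since 4·4 = 16 = 1·15 + 1), so t ≡ 4·14 = 56 ≡ 11 (mod 15).
    Then x = 3 + 4·11 = 47, valid modulo lcm(4, 15) = 60: x ≡ 47 (mod 60).
  Combine with x ≡ 7 (mod 20): gcd(60, 20) = 20; 7 - 47 = -40, which IS divisible by 20, so compatible.
    Write x = 47 + 60·t and substitute into x ≡ 7 (mod 20): 60·t ≡ 7 − 47 = -40 (mod 20).
    Divide the congruence (and modulus) by g = 20: 3·t ≡ -2 (mod 1).
    Modulo 1 every t works; take t = 0.
    Then x = 47 + 60·0 = 47, valid modulo lcm(60, 20) = 60: x ≡ 47 (mod 60).
Verify: 47 mod 4 = 3, 47 mod 15 = 2, 47 mod 20 = 7.

x ≡ 47 (mod 60).


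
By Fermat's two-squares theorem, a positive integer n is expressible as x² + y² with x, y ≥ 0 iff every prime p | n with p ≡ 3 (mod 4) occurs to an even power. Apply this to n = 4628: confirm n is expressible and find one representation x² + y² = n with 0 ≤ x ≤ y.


Step 1: Factor n = 4628 = 2^2 · 13 · 89.
Step 2: Check the mod-4 condition on each prime factor: 2 = 2 (special); 13 ≡ 1 (mod 4), exponent 1; 89 ≡ 1 (mod 4), exponent 1.
All primes ≡ 3 (mod 4) appear to even exponent (or don't appear), so by the two-squares theorem n IS expressible as a sum of two squares.
Step 3: Build a representation. Group n = k² · m with k = 2 and m = 13 · 89 = 1157 (a product of primes ≡ 1 (mod 4)); a representation of m scales to one of n via (k·x)² + (k·y)² = k²(x² + y²). Each prime p ≡ 1 (mod 4) is itself a sum of two squares; find a² by testing p − a² for a perfect square:
  13: 13 − 1² = 12, 13 − 2² = 9 = 3² ⇒ 13 = 2² + 3².
  89: 89 − 1² = 88, 89 − 2² = 85, 89 − 3² = 80, 89 − 4² = 73, 89 − 5² = 64 = 8² ⇒ 89 = 5² + 8².
  Combine using the Brahmagupta–Fibonacci identity (a² + b²)(c² + d²) = (ac − bd)² + (ad + bc)² = (ac + bd)² + (ad − bc)²:
  13 · 89 = 1157: from (2² + 3²)(5² + 8²), take (2·5 − 3·8, 2·8 + 3·5) = (10 − 24, 16 + 15) = (-14, 31); dropping signs (only squares matter) gives (14, 31); check 14² + 31² = 196 + 961 = 1157 ✓.
  Scale by k = 2: (2·14, 2·31) = (28, 62).
Step 4: Order so x ≤ y and verify: 28² + 62² = 784 + 3844 = 4628 = n. ✓

n = 4628 = 28² + 62² (one valid representation with x ≤ y).


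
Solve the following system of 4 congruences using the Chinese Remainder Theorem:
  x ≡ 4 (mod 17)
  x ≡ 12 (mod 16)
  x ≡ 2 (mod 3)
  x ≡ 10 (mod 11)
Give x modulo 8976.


Product of moduli M = 17 · 16 · 3 · 11 = 8976.
Merge one congruence at a time:
  Start: x ≡ 4 (mod 17).
  Combine with x ≡ 12 (mod 16); new modulus lcm = 272.
    Write x = 4 + 17·t and substitute into x ≡ 12 (mod 16): 17·t ≡ 12 − 4 = 8 (mod 16).
    Reduce coefficients mod 16: 1·t ≡ 8 (mod 16).
    So t ≡ 8 (mod 16).
    Then x = 4 + 17·8 = 140, valid modulo lcm(17, 16) = 272: x ≡ 140 (mod 272).
  Combine with x ≡ 2 (mod 3); new modulus lcm = 816.
    Write x = 140 + 272·t and substitute into x ≡ 2 (mod 3): 272·t ≡ 2 − 140 = -138 (mod 3).
    Reduce coefficients mod 3: 2·t ≡ 0 (mod 3).
    The inverse of 2 mod 3 is 2 (since 2·2 = 4 = 1·3 + 1), so t ≡ 2·0 = 0 ≡ 0 (mod 3).
    Then x = 140 + 272·0 = 140, valid modulo lcm(272, 3) = 816: x ≡ 140 (mod 816).
  Combine with x ≡ 10 (mod 11); new modulus lcm = 8976.
    Write x = 140 + 816·t and substitute into x ≡ 10 (mod 11): 816·t ≡ 10 − 140 = -130 (mod 11).
    Reduce coefficients mod 11: 2·t ≡ 2 (mod 11).
    The inverse of 2 mod 11 is 6 (since 2·6 = 12 = 1·11 + 1), so t ≡ 6·2 = 12 ≡ 1 (mod 11).
    Then x = 140 + 816·1 = 956, valid modulo lcm(816, 11) = 8976: x ≡ 956 (mod 8976).
Verify against each original: 956 mod 17 = 4, 956 mod 16 = 12, 956 mod 3 = 2, 956 mod 11 = 10.

x ≡ 956 (mod 8976).


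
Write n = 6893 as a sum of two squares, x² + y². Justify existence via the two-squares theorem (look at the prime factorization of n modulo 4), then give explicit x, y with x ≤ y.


Step 1: Factor n = 6893 = 61 · 113.
Step 2: Check the mod-4 condition on each prime factor: 61 ≡ 1 (mod 4), exponent 1; 113 ≡ 1 (mod 4), exponent 1.
All primes ≡ 3 (mod 4) appear to even exponent (or don't appear), so by the two-squares theorem n IS expressible as a sum of two squares.
Step 3: Build a representation. Here n = 61 · 113 is a product of primes ≡ 1 (mod 4). Each prime p ≡ 1 (mod 4) is itself a sum of two squares; find a² by testing p − a² for a perfect square:
  61: 61 − 1² = 60, 61 − 2² = 57, 61 − 3² = 52, 61 − 4² = 45, 61 − 5² = 36 = 6² ⇒ 61 = 5² + 6².
  113: 113 − 1² = 112, 113 − 2² = 109, 113 − 3² = 104, 113 − 4² = 97, 113 − 5² = 88, 113 − 6² = 77, 113 − 7² = 64 = 8² ⇒ 113 = 7² + 8².
  Combine using the Brahmagupta–Fibonacci identity (a² + b²)(c² + d²) = (ac − bd)² + (ad + bc)² = (ac + bd)² + (ad − bc)²:
  61 · 113 = 6893: from (5² + 6²)(7² + 8²), take (5·7 − 6·8, 5·8 + 6·7) = (35 − 48, 40 + 42) = (-13, 82); dropping signs (only squares matter) gives (13, 82); check 13² + 82² = 169 + 6724 = 6893 ✓.
Step 4: Order so x ≤ y and verify: 13² + 82² = 169 + 6724 = 6893 = n. ✓

n = 6893 = 13² + 82² (one valid representation with x ≤ y).


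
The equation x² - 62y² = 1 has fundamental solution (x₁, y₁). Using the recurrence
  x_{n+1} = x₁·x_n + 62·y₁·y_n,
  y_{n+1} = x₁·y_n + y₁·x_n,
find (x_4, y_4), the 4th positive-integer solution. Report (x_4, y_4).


Step 1: Find the fundamental solution (x₁, y₁) of x² - 62y² = 1.
  Expand √62 as a continued fraction. a₀ = ⌊√62⌋ = 7; iterate m_{k+1} = d_k·a_k − m_k, d_{k+1} = (62 − m_{k+1}²)/d_k, a_{k+1} = ⌊(a₀ + m_{k+1})/d_{k+1}⌋ (starting m₀ = 0, d₀ = 1), with convergents p_k = a_k·p_{k-1} + p_{k-2}, q_k = a_k·q_{k-1} + q_{k-2} (p₋₁ = 1, q₋₁ = 0):
  k = 0: a₀ = 7; p₀/q₀ = 7/1; p₀² − 62·q₀² = 49 − 62 = -13.
  k = 1: m = 7, d = 13, a = ⌊(7 + 7)/13⌋ = 1; p/q = (1·7 + 1)/(1·1 + 0) = 8/1; p² − 62·q² = 64 − 62 = 2.
  k = 2: m = 6, d = 2, a = ⌊(7 + 6)/2⌋ = 6; p/q = (6·8 + 7)/(6·1 + 1) = 55/7; p² − 62·q² = 3025 − 3038 = -13.
  k = 3: m = 6, d = 13, a = ⌊(7 + 6)/13⌋ = 1; p/q = (1·55 + 8)/(1·7 + 1) = 63/8; p² − 62·q² = 3969 − 3968 = 1.
  The first convergent with p² − 62·q² = 1 gives the fundamental solution (x₁, y₁) = (63, 8).
Step 2: Apply the recurrence (x_{n+1}, y_{n+1}) = (x₁x_n + 62y₁y_n, x₁y_n + y₁x_n) repeatedly.
  From (x_1, y_1) = (63, 8): x_2 = 63·63 + 62·8·8 = 7937; y_2 = 63·8 + 8·63 = 1008.
  From (x_2, y_2) = (7937, 1008): x_3 = 63·7937 + 62·8·1008 = 999999; y_3 = 63·1008 + 8·7937 = 127000.
  From (x_3, y_3) = (999999, 127000): x_4 = 63·999999 + 62·8·127000 = 125991937; y_4 = 63·127000 + 8·999999 = 16000992.
Step 3: Verify x_4² - 62·y_4² = 15873968189011969 - 15873968189011968 = 1 (should be 1). ✓

(x_1, y_1) = (63, 8); (x_4, y_4) = (125991937, 16000992).


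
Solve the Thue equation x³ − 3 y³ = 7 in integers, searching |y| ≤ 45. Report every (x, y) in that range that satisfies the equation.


The equation is x³ - 3y³ = 7. For fixed y, x³ = 3·y³ + 7, so a solution requires the RHS to be a perfect cube.
Strategy: iterate y from -45 to 45, compute RHS = 3·y³ + 7, and check whether it is a (positive or negative) perfect cube.
Check small values of y:
  y = 0: RHS = 7 is not a perfect cube.
  y = 1: RHS = 10 is not a perfect cube.
  y = -1: RHS = 4 is not a perfect cube.
  y = 2: RHS = 31 is not a perfect cube.
  y = -2: RHS = -17 is not a perfect cube.
  y = 3: RHS = 88 is not a perfect cube.
  y = -3: RHS = -74 is not a perfect cube.
Continuing the search up to |y| = 45 finds no solutions either.
No (x, y) in the scanned range satisfies the equation.

No integer solutions with |y| ≤ 45.


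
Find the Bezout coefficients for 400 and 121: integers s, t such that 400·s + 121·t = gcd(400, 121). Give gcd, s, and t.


Euclidean algorithm on (400, 121) — divide until remainder is 0:
  400 = 3 · 121 + 37
  121 = 3 · 37 + 10
  37 = 3 · 10 + 7
  10 = 1 · 7 + 3
  7 = 2 · 3 + 1
  3 = 3 · 1 + 0
gcd(400, 121) = 1.
Track Bezout coefficients alongside the remainders: start with r₀ = 400 = a·1 + b·0 (s = 1, t = 0) and r₁ = 121 = a·0 + b·1 (s = 0, t = 1); each new remainder r_{k+1} = r_{k-1} − q_k·r_k inherits s_{k+1} = s_{k-1} − q_k·s_k, t_{k+1} = t_{k-1} − q_k·t_k, so r_k = a·s_k + b·t_k at every step:
  q = 3: r = 37, s = 1 − 3·0 = 1, t = 0 − 3·1 = -3  (check: 400·1 + 121·(-3) = 37)
  q = 3: r = 10, s = 0 − 3·1 = -3, t = 1 − 3·(-3) = 10  (check: 400·(-3) + 121·10 = 10)
  q = 3: r = 7, s = 1 − 3·(-3) = 10, t = -3 − 3·10 = -33  (check: 400·10 + 121·(-33) = 7)
  q = 1: r = 3, s = -3 − 1·10 = -13, t = 10 − 1·(-33) = 43  (check: 400·(-13) + 121·43 = 3)
  q = 2: r = 1, s = 10 − 2·(-13) = 36, t = -33 − 2·43 = -119  (check: 400·36 + 121·(-119) = 1)
The row with r = 1 (the gcd) gives the Bezout coefficients s = 36, t = -119.
Result: 400 · (36) + 121 · (-119) = 1.

gcd(400, 121) = 1; s = 36, t = -119 (check: 400·36 + 121·(-119) = 1).


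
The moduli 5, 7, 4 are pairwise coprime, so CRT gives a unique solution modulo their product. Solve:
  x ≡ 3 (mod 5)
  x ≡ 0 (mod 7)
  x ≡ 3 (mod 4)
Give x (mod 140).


Moduli 5, 7, 4 are pairwise coprime; by CRT there is a unique solution modulo M = 5 · 7 · 4 = 140.
Solve pairwise, accumulating the modulus:
  Start with x ≡ 3 (mod 5).
  Combine with x ≡ 0 (mod 7): since gcd(5, 7) = 1, we get a unique residue mod 35.
    Write x = 3 + 5·t and substitute into x ≡ 0 (mod 7): 5·t ≡ 0 − 3 = -3 (mod 7).
    Reduce coefficients mod 7: 5·t ≡ 4 (mod 7).
    The inverse of 5 mod 7 is 3 (since 5·3 = 15 = 2·7 + 1), so t ≡ 3·4 = 12 ≡ 5 (mod 7).
    Then x = 3 + 5·5 = 28, valid modulo lcm(5, 7) = 35: x ≡ 28 (mod 35).
  Combine with x ≡ 3 (mod 4): since gcd(35, 4) = 1, we get a unique residue mod 140.
    Write x = 28 + 35·t and substitute into x ≡ 3 (mod 4): 35·t ≡ 3 − 28 = -25 (mod 4).
    Reduce coefficients mod 4: 3·t ≡ 3 (mod 4).
    The inverse of 3 mod 4 is 3 (since 3·3 = 9 = 2·4 + 1), so t ≡ 3·3 = 9 ≡ 1 (mod 4).
    Then x = 28 + 35·1 = 63, valid modulo lcm(35, 4) = 140: x ≡ 63 (mod 140).
Verify: 63 mod 5 = 3 ✓, 63 mod 7 = 0 ✓, 63 mod 4 = 3 ✓.

x ≡ 63 (mod 140).


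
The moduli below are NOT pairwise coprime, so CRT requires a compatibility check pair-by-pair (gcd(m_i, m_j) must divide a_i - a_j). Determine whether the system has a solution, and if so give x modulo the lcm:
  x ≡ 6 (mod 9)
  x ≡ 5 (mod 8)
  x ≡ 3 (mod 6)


Moduli 9, 8, 6 are not pairwise coprime, so CRT works modulo lcm(m_i) when all pairwise compatibility conditions hold.
Pairwise compatibility: gcd(m_i, m_j) must divide a_i - a_j for every pair.
Merge one congruence at a time:
  Start: x ≡ 6 (mod 9).
  Combine with x ≡ 5 (mod 8): gcd(9, 8) = 1; 5 - 6 = -1, which IS divisible by 1, so compatible.
    Write x = 6 + 9·t and substitute into x ≡ 5 (mod 8): 9·t ≡ 5 − 6 = -1 (mod 8).
    Reduce coefficients mod 8: 1·t ≡ 7 (mod 8).
    So t ≡ 7 (mod 8).
    Then x = 6 + 9·7 = 69, valid modulo lcm(9, 8) = 72: x ≡ 69 (mod 72).
  Combine with x ≡ 3 (mod 6): gcd(72, 6) = 6; 3 - 69 = -66, which IS divisible by 6, so compatible.
    Write x = 69 + 72·t and substitute into x ≡ 3 (mod 6): 72·t ≡ 3 − 69 = -66 (mod 6).
    Divide the congruence (and modulus) by g = 6: 12·t ≡ -11 (mod 1).
    Modulo 1 every t works; take t = 0.
    Then x = 69 + 72·0 = 69, valid modulo lcm(72, 6) = 72: x ≡ 69 (mod 72).
Verify: 69 mod 9 = 6, 69 mod 8 = 5, 69 mod 6 = 3.

x ≡ 69 (mod 72).


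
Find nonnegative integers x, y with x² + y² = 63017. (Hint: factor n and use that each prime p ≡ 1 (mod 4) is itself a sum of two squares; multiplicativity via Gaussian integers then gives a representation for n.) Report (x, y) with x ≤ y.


Step 1: Factor n = 63017 = 29 · 41 · 53.
Step 2: Check the mod-4 condition on each prime factor: 29 ≡ 1 (mod 4), exponent 1; 41 ≡ 1 (mod 4), exponent 1; 53 ≡ 1 (mod 4), exponent 1.
All primes ≡ 3 (mod 4) appear to even exponent (or don't appear), so by the two-squares theorem n IS expressible as a sum of two squares.
Step 3: Build a representation. Here n = 29 · 41 · 53 is a product of primes ≡ 1 (mod 4). Each prime p ≡ 1 (mod 4) is itself a sum of two squares; find a² by testing p − a² for a perfect square:
  29: 29 − 1² = 28, 29 − 2² = 25 = 5² ⇒ 29 = 2² + 5².
  41: 41 − 1² = 40, 41 − 2² = 37, 41 − 3² = 32, 41 − 4² = 25 = 5² ⇒ 41 = 4² + 5².
  53: 53 − 1² = 52, 53 − 2² = 49 = 7² ⇒ 53 = 2² + 7².
  Combine using the Brahmagupta–Fibonacci identity (a² + b²)(c² + d²) = (ac − bd)² + (ad + bc)² = (ac + bd)² + (ad − bc)²:
  29 · 41 = 1189: from (2² + 5²)(4² + 5²), take (2·4 − 5·5, 2·5 + 5·4) = (8 − 25, 10 + 20) = (-17, 30); dropping signs (only squares matter) gives (17, 30); check 17² + 30² = 289 + 900 = 1189 ✓.
  1189 · 53 = 63017: from (17² + 30²)(2² + 7²), take (17·2 − 30·7, 17·7 + 30·2) = (34 − 210, 119 + 60) = (-176, 179); dropping signs (only squares matter) gives (176, 179); check 176² + 179² = 30976 + 32041 = 63017 ✓.
Step 4: Order so x ≤ y and verify: 176² + 179² = 30976 + 32041 = 63017 = n. ✓

n = 63017 = 176² + 179² (one valid representation with x ≤ y).


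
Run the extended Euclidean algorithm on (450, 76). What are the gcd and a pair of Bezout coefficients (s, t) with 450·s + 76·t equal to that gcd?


Euclidean algorithm on (450, 76) — divide until remainder is 0:
  450 = 5 · 76 + 70
  76 = 1 · 70 + 6
  70 = 11 · 6 + 4
  6 = 1 · 4 + 2
  4 = 2 · 2 + 0
gcd(450, 76) = 2.
Track Bezout coefficients alongside the remainders: start with r₀ = 450 = a·1 + b·0 (s = 1, t = 0) and r₁ = 76 = a·0 + b·1 (s = 0, t = 1); each new remainder r_{k+1} = r_{k-1} − q_k·r_k inherits s_{k+1} = s_{k-1} − q_k·s_k, t_{k+1} = t_{k-1} − q_k·t_k, so r_k = a·s_k + b·t_k at every step:
  q = 5: r = 70, s = 1 − 5·0 = 1, t = 0 − 5·1 = -5  (check: 450·1 + 76·(-5) = 70)
  q = 1: r = 6, s = 0 − 1·1 = -1, t = 1 − 1·(-5) = 6  (check: 450·(-1) + 76·6 = 6)
  q = 11: r = 4, s = 1 − 11·(-1) = 12, t = -5 − 11·6 = -71  (check: 450·12 + 76·(-71) = 4)
  q = 1: r = 2, s = -1 − 1·12 = -13, t = 6 − 1·(-71) = 77  (check: 450·(-13) + 76·77 = 2)
The row with r = 2 (the gcd) gives the Bezout coefficients s = -13, t = 77.
Result: 450 · (-13) + 76 · (77) = 2.

gcd(450, 76) = 2; s = -13, t = 77 (check: 450·(-13) + 76·77 = 2).


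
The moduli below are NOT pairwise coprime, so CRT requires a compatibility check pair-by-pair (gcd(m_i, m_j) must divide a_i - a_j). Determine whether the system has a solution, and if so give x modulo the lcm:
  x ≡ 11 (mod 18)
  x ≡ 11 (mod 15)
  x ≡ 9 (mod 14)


Moduli 18, 15, 14 are not pairwise coprime, so CRT works modulo lcm(m_i) when all pairwise compatibility conditions hold.
Pairwise compatibility: gcd(m_i, m_j) must divide a_i - a_j for every pair.
Merge one congruence at a time:
  Start: x ≡ 11 (mod 18).
  Combine with x ≡ 11 (mod 15): gcd(18, 15) = 3; 11 - 11 = 0, which IS divisible by 3, so compatible.
    Write x = 11 + 18·t and substitute into x ≡ 11 (mod 15): 18·t ≡ 11 − 11 = 0 (mod 15).
    Divide the congruence (and modulus) by g = 3: 6·t ≡ 0 (mod 5).
    Reduce coefficients mod 5: 1·t ≡ 0 (mod 5).
    So t ≡ 0 (mod 5).
    Then x = 11 + 18·0 = 11, valid modulo lcm(18, 15) = 90: x ≡ 11 (mod 90).
  Combine with x ≡ 9 (mod 14): gcd(90, 14) = 2; 9 - 11 = -2, which IS divisible by 2, so compatible.
    Write x = 11 + 90·t and substitute into x ≡ 9 (mod 14): 90·t ≡ 9 − 11 = -2 (mod 14).
    Divide the congruence (and modulus) by g = 2: 45·t ≡ -1 (mod 7).
    Reduce coefficients mod 7: 3·t ≡ 6 (mod 7).
    The inverse of 3 mod 7 is 5 (since 3·5 = 15 = 2·7 + 1), so t ≡ 5·6 = 30 ≡ 2 (mod 7).
    Then x = 11 + 90·2 = 191, valid modulo lcm(90, 14) = 630: x ≡ 191 (mod 630).
Verify: 191 mod 18 = 11, 191 mod 15 = 11, 191 mod 14 = 9.

x ≡ 191 (mod 630).


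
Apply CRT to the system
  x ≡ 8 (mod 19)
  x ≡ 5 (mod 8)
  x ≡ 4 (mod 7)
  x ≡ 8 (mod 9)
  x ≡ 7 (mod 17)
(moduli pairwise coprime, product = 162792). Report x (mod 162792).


Product of moduli M = 19 · 8 · 7 · 9 · 17 = 162792.
Merge one congruence at a time:
  Start: x ≡ 8 (mod 19).
  Combine with x ≡ 5 (mod 8); new modulus lcm = 152.
    Write x = 8 + 19·t and substitute into x ≡ 5 (mod 8): 19·t ≡ 5 − 8 = -3 (mod 8).
    Reduce coefficients mod 8: 3·t ≡ 5 (mod 8).
    The inverse of 3 mod 8 is 3 (since 3·3 = 9 = 1·8 + 1), so t ≡ 3·5 = 15 ≡ 7 (mod 8).
    Then x = 8 + 19·7 = 141, valid modulo lcm(19, 8) = 152: x ≡ 141 (mod 152).
  Combine with x ≡ 4 (mod 7); new modulus lcm = 1064.
    Write x = 141 + 152·t and substitute into x ≡ 4 (mod 7): 152·t ≡ 4 − 141 = -137 (mod 7).
    Reduce coefficients mod 7: 5·t ≡ 3 (mod 7).
    The inverse of 5 mod 7 is 3 (since 5·3 = 15 = 2·7 + 1), so t ≡ 3·3 = 9 ≡ 2 (mod 7).
    Then x = 141 + 152·2 = 445, valid modulo lcm(152, 7) = 1064: x ≡ 445 (mod 1064).
  Combine with x ≡ 8 (mod 9); new modulus lcm = 9576.
    Write x = 445 + 1064·t and substitute into x ≡ 8 (mod 9): 1064·t ≡ 8 − 445 = -437 (mod 9).
    Reduce coefficients mod 9: 2·t ≡ 4 (mod 9).
    The inverse of 2 mod 9 is 5 (since 2·5 = 10 = 1·9 + 1), so t ≡ 5·4 = 20 ≡ 2 (mod 9).
    Then x = 445 + 1064·2 = 2573, valid modulo lcm(1064, 9) = 9576: x ≡ 2573 (mod 9576).
  Combine with x ≡ 7 (mod 17); new modulus lcm = 162792.
    Write x = 2573 + 9576·t and substitute into x ≡ 7 (mod 17): 9576·t ≡ 7 − 2573 = -2566 (mod 17).
    Reduce coefficients mod 17: 5·t ≡ 1 (mod 17).
    The inverse of 5 mod 17 is 7 (since 5·7 = 35 = 2·17 + 1), so t ≡ 7·1 = 7 ≡ 7 (mod 17).
    Then x = 2573 + 9576·7 = 69605, valid modulo lcm(9576, 17) = 162792: x ≡ 69605 (mod 162792).
Verify against each original: 69605 mod 19 = 8, 69605 mod 8 = 5, 69605 mod 7 = 4, 69605 mod 9 = 8, 69605 mod 17 = 7.

x ≡ 69605 (mod 162792).


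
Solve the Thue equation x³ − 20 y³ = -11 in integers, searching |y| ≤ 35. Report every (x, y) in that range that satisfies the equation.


The equation is x³ - 20y³ = -11. For fixed y, x³ = 20·y³ − 11, so a solution requires the RHS to be a perfect cube.
Strategy: iterate y from -35 to 35, compute RHS = 20·y³ − 11, and check whether it is a (positive or negative) perfect cube.
Check small values of y:
  y = 0: RHS = -11 is not a perfect cube.
  y = 1: RHS = 9 is not a perfect cube.
  y = -1: RHS = -31 is not a perfect cube.
  y = 2: RHS = 149 is not a perfect cube.
  y = -2: RHS = -171 is not a perfect cube.
  y = 3: RHS = 529 is not a perfect cube.
  y = -3: RHS = -551 is not a perfect cube.
Continuing the search up to |y| = 35 finds no solutions either.
No (x, y) in the scanned range satisfies the equation.

No integer solutions with |y| ≤ 35.


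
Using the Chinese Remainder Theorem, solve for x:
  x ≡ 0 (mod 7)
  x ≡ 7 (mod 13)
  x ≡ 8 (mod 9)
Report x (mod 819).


Moduli 7, 13, 9 are pairwise coprime; by CRT there is a unique solution modulo M = 7 · 13 · 9 = 819.
Solve pairwise, accumulating the modulus:
  Start with x ≡ 0 (mod 7).
  Combine with x ≡ 7 (mod 13): since gcd(7, 13) = 1, we get a unique residue mod 91.
    Write x = 0 + 7·t and substitute into x ≡ 7 (mod 13): 7·t ≡ 7 − 0 = 7 (mod 13).
    The inverse of 7 mod 13 is 2 (since 7·2 = 14 = 1·13 + 1), so t ≡ 2·7 = 14 ≡ 1 (mod 13).
    Then x = 0 + 7·1 = 7, valid modulo lcm(7, 13) = 91: x ≡ 7 (mod 91).
  Combine with x ≡ 8 (mod 9): since gcd(91, 9) = 1, we get a unique residue mod 819.
    Write x = 7 + 91·t and substitute into x ≡ 8 (mod 9): 91·t ≡ 8 − 7 = 1 (mod 9).
    Reduce coefficients mod 9: 1·t ≡ 1 (mod 9).
    So t ≡ 1 (mod 9).
    Then x = 7 + 91·1 = 98, valid modulo lcm(91, 9) = 819: x ≡ 98 (mod 819).
Verify: 98 mod 7 = 0 ✓, 98 mod 13 = 7 ✓, 98 mod 9 = 8 ✓.

x ≡ 98 (mod 819).


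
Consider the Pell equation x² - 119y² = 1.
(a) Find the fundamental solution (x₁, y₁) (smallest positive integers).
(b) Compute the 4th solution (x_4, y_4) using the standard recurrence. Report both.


Step 1: Find the fundamental solution (x₁, y₁) of x² - 119y² = 1.
  Expand √119 as a continued fraction. a₀ = ⌊√119⌋ = 10; iterate m_{k+1} = d_k·a_k − m_k, d_{k+1} = (119 − m_{k+1}²)/d_k, a_{k+1} = ⌊(a₀ + m_{k+1})/d_{k+1}⌋ (starting m₀ = 0, d₀ = 1), with convergents p_k = a_k·p_{k-1} + p_{k-2}, q_k = a_k·q_{k-1} + q_{k-2} (p₋₁ = 1, q₋₁ = 0):
  k = 0: a₀ = 10; p₀/q₀ = 10/1; p₀² − 119·q₀² = 100 − 119 = -19.
  k = 1: m = 10, d = 19, a = ⌊(10 + 10)/19⌋ = 1; p/q = (1·10 + 1)/(1·1 + 0) = 11/1; p² − 119·q² = 121 − 119 = 2.
  k = 2: m = 9, d = 2, a = ⌊(10 + 9)/2⌋ = 9; p/q = (9·11 + 10)/(9·1 + 1) = 109/10; p² − 119·q² = 11881 − 11900 = -19.
  k = 3: m = 9, d = 19, a = ⌊(10 + 9)/19⌋ = 1; p/q = (1·109 + 11)/(1·10 + 1) = 120/11; p² − 119·q² = 14400 − 14399 = 1.
  The first convergent with p² − 119·q² = 1 gives the fundamental solution (x₁, y₁) = (120, 11).
Step 2: Apply the recurrence (x_{n+1}, y_{n+1}) = (x₁x_n + 119y₁y_n, x₁y_n + y₁x_n) repeatedly.
  From (x_1, y_1) = (120, 11): x_2 = 120·120 + 119·11·11 = 28799; y_2 = 120·11 + 11·120 = 2640.
  From (x_2, y_2) = (28799, 2640): x_3 = 120·28799 + 119·11·2640 = 6911640; y_3 = 120·2640 + 11·28799 = 633589.
  From (x_3, y_3) = (6911640, 633589): x_4 = 120·6911640 + 119·11·633589 = 1658764801; y_4 = 120·633589 + 11·6911640 = 152058720.
Step 3: Verify x_4² - 119·y_4² = 2751500665036569601 - 2751500665036569600 = 1 (should be 1). ✓

(x_1, y_1) = (120, 11); (x_4, y_4) = (1658764801, 152058720).


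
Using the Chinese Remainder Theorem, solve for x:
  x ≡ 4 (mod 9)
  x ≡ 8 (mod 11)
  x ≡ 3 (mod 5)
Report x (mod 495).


Moduli 9, 11, 5 are pairwise coprime; by CRT there is a unique solution modulo M = 9 · 11 · 5 = 495.
Solve pairwise, accumulating the modulus:
  Start with x ≡ 4 (mod 9).
  Combine with x ≡ 8 (mod 11): since gcd(9, 11) = 1, we get a unique residue mod 99.
    Write x = 4 + 9·t and substitute into x ≡ 8 (mod 11): 9·t ≡ 8 − 4 = 4 (mod 11).
    The inverse of 9 mod 11 is 5 (since 9·5 = 45 = 4·11 + 1), so t ≡ 5·4 = 20 ≡ 9 (mod 11).
    Then x = 4 + 9·9 = 85, valid modulo lcm(9, 11) = 99: x ≡ 85 (mod 99).
  Combine with x ≡ 3 (mod 5): since gcd(99, 5) = 1, we get a unique residue mod 495.
    Write x = 85 + 99·t and substitute into x ≡ 3 (mod 5): 99·t ≡ 3 − 85 = -82 (mod 5).
    Reduce coefficients mod 5: 4·t ≡ 3 (mod 5).
    The inverse of 4 mod 5 is 4 (since 4·4 = 16 = 3·5 + 1), so t ≡ 4·3 = 12 ≡ 2 (mod 5).
    Then x = 85 + 99·2 = 283, valid modulo lcm(99, 5) = 495: x ≡ 283 (mod 495).
Verify: 283 mod 9 = 4 ✓, 283 mod 11 = 8 ✓, 283 mod 5 = 3 ✓.

x ≡ 283 (mod 495).


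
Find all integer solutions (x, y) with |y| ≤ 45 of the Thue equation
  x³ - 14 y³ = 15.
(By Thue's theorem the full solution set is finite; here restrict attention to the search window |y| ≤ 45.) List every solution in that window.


The equation is x³ - 14y³ = 15. For fixed y, x³ = 14·y³ + 15, so a solution requires the RHS to be a perfect cube.
Strategy: iterate y from -45 to 45, compute RHS = 14·y³ + 15, and check whether it is a (positive or negative) perfect cube.
Check small values of y:
  y = 0: RHS = 15 is not a perfect cube.
  y = 1: RHS = 29 is not a perfect cube.
  y = -1: RHS = 1 = (1)³ ⇒ x = 1 works.
  y = 2: RHS = 127 is not a perfect cube.
  y = -2: RHS = -97 is not a perfect cube.
  y = 3: RHS = 393 is not a perfect cube.
  y = -3: RHS = -363 is not a perfect cube.
Continuing the search up to |y| = 45 finds no further solutions beyond those listed.
Collected solutions: (1, -1).

Solutions (with |y| ≤ 45): (1, -1).


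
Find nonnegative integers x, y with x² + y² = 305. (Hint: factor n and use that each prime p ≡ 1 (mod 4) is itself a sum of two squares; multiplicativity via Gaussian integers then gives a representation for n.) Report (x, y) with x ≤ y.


Step 1: Factor n = 305 = 5 · 61.
Step 2: Check the mod-4 condition on each prime factor: 5 ≡ 1 (mod 4), exponent 1; 61 ≡ 1 (mod 4), exponent 1.
All primes ≡ 3 (mod 4) appear to even exponent (or don't appear), so by the two-squares theorem n IS expressible as a sum of two squares.
Step 3: Build a representation. Here n = 5 · 61 is a product of primes ≡ 1 (mod 4). Each prime p ≡ 1 (mod 4) is itself a sum of two squares; find a² by testing p − a² for a perfect square:
  5: 5 − 1² = 4 = 2² ⇒ 5 = 1² + 2².
  61: 61 − 1² = 60, 61 − 2² = 57, 61 − 3² = 52, 61 − 4² = 45, 61 − 5² = 36 = 6² ⇒ 61 = 5² + 6².
  Combine using the Brahmagupta–Fibonacci identity (a² + b²)(c² + d²) = (ac − bd)² + (ad + bc)² = (ac + bd)² + (ad − bc)²:
  5 · 61 = 305: from (1² + 2²)(5² + 6²), take (1·5 − 2·6, 1·6 + 2·5) = (5 − 12, 6 + 10) = (-7, 16); dropping signs (only squares matter) gives (7, 16); check 7² + 16² = 49 + 256 = 305 ✓.
Step 4: Order so x ≤ y and verify: 7² + 16² = 49 + 256 = 305 = n. ✓

n = 305 = 7² + 16² (one valid representation with x ≤ y).


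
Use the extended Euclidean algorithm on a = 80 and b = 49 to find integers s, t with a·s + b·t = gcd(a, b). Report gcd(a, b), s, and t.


Euclidean algorithm on (80, 49) — divide until remainder is 0:
  80 = 1 · 49 + 31
  49 = 1 · 31 + 18
  31 = 1 · 18 + 13
  18 = 1 · 13 + 5
  13 = 2 · 5 + 3
  5 = 1 · 3 + 2
  3 = 1 · 2 + 1
  2 = 2 · 1 + 0
gcd(80, 49) = 1.
Track Bezout coefficients alongside the remainders: start with r₀ = 80 = a·1 + b·0 (s = 1, t = 0) and r₁ = 49 = a·0 + b·1 (s = 0, t = 1); each new remainder r_{k+1} = r_{k-1} − q_k·r_k inherits s_{k+1} = s_{k-1} − q_k·s_k, t_{k+1} = t_{k-1} − q_k·t_k, so r_k = a·s_k + b·t_k at every step:
  q = 1: r = 31, s = 1 − 1·0 = 1, t = 0 − 1·1 = -1  (check: 80·1 + 49·(-1) = 31)
  q = 1: r = 18, s = 0 − 1·1 = -1, t = 1 − 1·(-1) = 2  (check: 80·(-1) + 49·2 = 18)
  q = 1: r = 13, s = 1 − 1·(-1) = 2, t = -1 − 1·2 = -3  (check: 80·2 + 49·(-3) = 13)
  q = 1: r = 5, s = -1 − 1·2 = -3, t = 2 − 1·(-3) = 5  (check: 80·(-3) + 49·5 = 5)
  q = 2: r = 3, s = 2 − 2·(-3) = 8, t = -3 − 2·5 = -13  (check: 80·8 + 49·(-13) = 3)
  q = 1: r = 2, s = -3 − 1·8 = -11, t = 5 − 1·(-13) = 18  (check: 80·(-11) + 49·18 = 2)
  q = 1: r = 1, s = 8 − 1·(-11) = 19, t = -13 − 1·18 = -31  (check: 80·19 + 49·(-31) = 1)
The row with r = 1 (the gcd) gives the Bezout coefficients s = 19, t = -31.
Result: 80 · (19) + 49 · (-31) = 1.

gcd(80, 49) = 1; s = 19, t = -31 (check: 80·19 + 49·(-31) = 1).


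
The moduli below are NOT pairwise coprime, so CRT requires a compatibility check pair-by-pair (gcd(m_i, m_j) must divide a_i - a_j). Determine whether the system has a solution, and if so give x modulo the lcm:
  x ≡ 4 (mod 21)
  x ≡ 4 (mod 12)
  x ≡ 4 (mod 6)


Moduli 21, 12, 6 are not pairwise coprime, so CRT works modulo lcm(m_i) when all pairwise compatibility conditions hold.
Pairwise compatibility: gcd(m_i, m_j) must divide a_i - a_j for every pair.
Merge one congruence at a time:
  Start: x ≡ 4 (mod 21).
  Combine with x ≡ 4 (mod 12): gcd(21, 12) = 3; 4 - 4 = 0, which IS divisible by 3, so compatible.
    Write x = 4 + 21·t and substitute into x ≡ 4 (mod 12): 21·t ≡ 4 − 4 = 0 (mod 12).
    Divide the congruence (and modulus) by g = 3: 7·t ≡ 0 (mod 4).
    Reduce coefficients mod 4: 3·t ≡ 0 (mod 4).
    The inverse of 3 mod 4 is 3 (since 3·3 = 9 = 2·4 + 1), so t ≡ 3·0 = 0 ≡ 0 (mod 4).
    Then x = 4 + 21·0 = 4, valid modulo lcm(21, 12) = 84: x ≡ 4 (mod 84).
  Combine with x ≡ 4 (mod 6): gcd(84, 6) = 6; 4 - 4 = 0, which IS divisible by 6, so compatible.
    Write x = 4 + 84·t and substitute into x ≡ 4 (mod 6): 84·t ≡ 4 − 4 = 0 (mod 6).
    Divide the congruence (and modulus) by g = 6: 14·t ≡ 0 (mod 1).
    Modulo 1 every t works; take t = 0.
    Then x = 4 + 84·0 = 4, valid modulo lcm(84, 6) = 84: x ≡ 4 (mod 84).
Verify: 4 mod 21 = 4, 4 mod 12 = 4, 4 mod 6 = 4.

x ≡ 4 (mod 84).


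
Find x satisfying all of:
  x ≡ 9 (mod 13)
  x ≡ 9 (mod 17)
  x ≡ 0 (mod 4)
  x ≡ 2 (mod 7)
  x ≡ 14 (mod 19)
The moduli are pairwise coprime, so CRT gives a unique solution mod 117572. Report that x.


Product of moduli M = 13 · 17 · 4 · 7 · 19 = 117572.
Merge one congruence at a time:
  Start: x ≡ 9 (mod 13).
  Combine with x ≡ 9 (mod 17); new modulus lcm = 221.
    Write x = 9 + 13·t and substitute into x ≡ 9 (mod 17): 13·t ≡ 9 − 9 = 0 (mod 17).
    The inverse of 13 mod 17 is 4 (since 13·4 = 52 = 3·17 + 1), so t ≡ 4·0 = 0 ≡ 0 (mod 17).
    Then x = 9 + 13·0 = 9, valid modulo lcm(13, 17) = 221: x ≡ 9 (mod 221).
  Combine with x ≡ 0 (mod 4); new modulus lcm = 884.
    Write x = 9 + 221·t and substitute into x ≡ 0 (mod 4): 221·t ≡ 0 − 9 = -9 (mod 4).
    Reduce coefficients mod 4: 1·t ≡ 3 (mod 4).
    So t ≡ 3 (mod 4).
    Then x = 9 + 221·3 = 672, valid modulo lcm(221, 4) = 884: x ≡ 672 (mod 884).
  Combine with x ≡ 2 (mod 7); new modulus lcm = 6188.
    Write x = 672 + 884·t and substitute into x ≡ 2 (mod 7): 884·t ≡ 2 − 672 = -670 (mod 7).
    Reduce coefficients mod 7: 2·t ≡ 2 (mod 7).
    The inverse of 2 mod 7 is 4 (since 2·4 = 8 = 1·7 + 1), so t ≡ 4·2 = 8 ≡ 1 (mod 7).
    Then x = 672 + 884·1 = 1556, valid modulo lcm(884, 7) = 6188: x ≡ 1556 (mod 6188).
  Combine with x ≡ 14 (mod 19); new modulus lcm = 117572.
    Write x = 1556 + 6188·t and substitute into x ≡ 14 (mod 19): 6188·t ≡ 14 − 1556 = -1542 (mod 19).
    Reduce coefficients mod 19: 13·t ≡ 16 (mod 19).
    The inverse of 13 mod 19 is 3 (since 13·3 = 39 = 2·19 + 1), so t ≡ 3·16 = 48 ≡ 10 (mod 19).
    Then x = 1556 + 6188·10 = 63436, valid modulo lcm(6188, 19) = 117572: x ≡ 63436 (mod 117572).
Verify against each original: 63436 mod 13 = 9, 63436 mod 17 = 9, 63436 mod 4 = 0, 63436 mod 7 = 2, 63436 mod 19 = 14.

x ≡ 63436 (mod 117572).


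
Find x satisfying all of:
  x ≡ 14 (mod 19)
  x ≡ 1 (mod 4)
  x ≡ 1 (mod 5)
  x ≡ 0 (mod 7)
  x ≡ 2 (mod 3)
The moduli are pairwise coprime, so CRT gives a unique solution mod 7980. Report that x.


Product of moduli M = 19 · 4 · 5 · 7 · 3 = 7980.
Merge one congruence at a time:
  Start: x ≡ 14 (mod 19).
  Combine with x ≡ 1 (mod 4); new modulus lcm = 76.
    Write x = 14 + 19·t and substitute into x ≡ 1 (mod 4): 19·t ≡ 1 − 14 = -13 (mod 4).
    Reduce coefficients mod 4: 3·t ≡ 3 (mod 4).
    The inverse of 3 mod 4 is 3 (since 3·3 = 9 = 2·4 + 1), so t ≡ 3·3 = 9 ≡ 1 (mod 4).
    Then x = 14 + 19·1 = 33, valid modulo lcm(19, 4) = 76: x ≡ 33 (mod 76).
  Combine with x ≡ 1 (mod 5); new modulus lcm = 380.
    Write x = 33 + 76·t and substitute into x ≡ 1 (mod 5): 76·t ≡ 1 − 33 = -32 (mod 5).
    Reduce coefficients mod 5: 1·t ≡ 3 (mod 5).
    So t ≡ 3 (mod 5).
    Then x = 33 + 76·3 = 261, valid modulo lcm(76, 5) = 380: x ≡ 261 (mod 380).
  Combine with x ≡ 0 (mod 7); new modulus lcm = 2660.
    Write x = 261 + 380·t and substitute into x ≡ 0 (mod 7): 380·t ≡ 0 − 261 = -261 (mod 7).
    Reduce coefficients mod 7: 2·t ≡ 5 (mod 7).
    The inverse of 2 mod 7 is 4 (since 2·4 = 8 = 1·7 + 1), so t ≡ 4·5 = 20 ≡ 6 (mod 7).
    Then x = 261 + 380·6 = 2541, valid modulo lcm(380, 7) = 2660: x ≡ 2541 (mod 2660).
  Combine with x ≡ 2 (mod 3); new modulus lcm = 7980.
    Write x = 2541 + 2660·t and substitute into x ≡ 2 (mod 3): 2660·t ≡ 2 − 2541 = -2539 (mod 3).
    Reduce coefficients mod 3: 2·t ≡ 2 (mod 3).
    The inverse of 2 mod 3 is 2 (since 2·2 = 4 = 1·3 + 1), so t ≡ 2·2 = 4 ≡ 1 (mod 3).
    Then x = 2541 + 2660·1 = 5201, valid modulo lcm(2660, 3) = 7980: x ≡ 5201 (mod 7980).
Verify against each original: 5201 mod 19 = 14, 5201 mod 4 = 1, 5201 mod 5 = 1, 5201 mod 7 = 0, 5201 mod 3 = 2.

x ≡ 5201 (mod 7980).


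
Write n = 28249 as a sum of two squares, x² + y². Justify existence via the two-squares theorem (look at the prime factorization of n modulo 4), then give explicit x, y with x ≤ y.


Step 1: Factor n = 28249 = 13 · 41 · 53.
Step 2: Check the mod-4 condition on each prime factor: 13 ≡ 1 (mod 4), exponent 1; 41 ≡ 1 (mod 4), exponent 1; 53 ≡ 1 (mod 4), exponent 1.
All primes ≡ 3 (mod 4) appear to even exponent (or don't appear), so by the two-squares theorem n IS expressible as a sum of two squares.
Step 3: Build a representation. Here n = 13 · 41 · 53 is a product of primes ≡ 1 (mod 4). Each prime p ≡ 1 (mod 4) is itself a sum of two squares; find a² by testing p − a² for a perfect square:
  13: 13 − 1² = 12, 13 − 2² = 9 = 3² ⇒ 13 = 2² + 3².
  41: 41 − 1² = 40, 41 − 2² = 37, 41 − 3² = 32, 41 − 4² = 25 = 5² ⇒ 41 = 4² + 5².
  53: 53 − 1² = 52, 53 − 2² = 49 = 7² ⇒ 53 = 2² + 7².
  Combine using the Brahmagupta–Fibonacci identity (a² + b²)(c² + d²) = (ac − bd)² + (ad + bc)² = (ac + bd)² + (ad − bc)²:
  13 · 41 = 533: from (2² + 3²)(4² + 5²), take (2·4 − 3·5, 2·5 + 3·4) = (8 − 15, 10 + 12) = (-7, 22); dropping signs (only squares matter) gives (7, 22); check 7² + 22² = 49 + 484 = 533 ✓.
  533 · 53 = 28249: from (7² + 22²)(2² + 7²), take (7·2 − 22·7, 7·7 + 22·2) = (14 − 154, 49 + 44) = (-140, 93); dropping signs (only squares matter) gives (140, 93); check 140² + 93² = 19600 + 8649 = 28249 ✓.
Step 4: Order so x ≤ y and verify: 93² + 140² = 8649 + 19600 = 28249 = n. ✓

n = 28249 = 93² + 140² (one valid representation with x ≤ y).


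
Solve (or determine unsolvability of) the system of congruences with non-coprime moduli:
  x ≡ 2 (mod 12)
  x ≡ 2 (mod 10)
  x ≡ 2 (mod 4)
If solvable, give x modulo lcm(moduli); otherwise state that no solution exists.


Moduli 12, 10, 4 are not pairwise coprime, so CRT works modulo lcm(m_i) when all pairwise compatibility conditions hold.
Pairwise compatibility: gcd(m_i, m_j) must divide a_i - a_j for every pair.
Merge one congruence at a time:
  Start: x ≡ 2 (mod 12).
  Combine with x ≡ 2 (mod 10): gcd(12, 10) = 2; 2 - 2 = 0, which IS divisible by 2, so compatible.
    Write x = 2 + 12·t and substitute into x ≡ 2 (mod 10): 12·t ≡ 2 − 2 = 0 (mod 10).
    Divide the congruence (and modulus) by g = 2: 6·t ≡ 0 (mod 5).
    Reduce coefficients mod 5: 1·t ≡ 0 (mod 5).
    So t ≡ 0 (mod 5).
    Then x = 2 + 12·0 = 2, valid modulo lcm(12, 10) = 60: x ≡ 2 (mod 60).
  Combine with x ≡ 2 (mod 4): gcd(60, 4) = 4; 2 - 2 = 0, which IS divisible by 4, so compatible.
    Write x = 2 + 60·t and substitute into x ≡ 2 (mod 4): 60·t ≡ 2 − 2 = 0 (mod 4).
    Divide the congruence (and modulus) by g = 4: 15·t ≡ 0 (mod 1).
    Modulo 1 every t works; take t = 0.
    Then x = 2 + 60·0 = 2, valid modulo lcm(60, 4) = 60: x ≡ 2 (mod 60).
Verify: 2 mod 12 = 2, 2 mod 10 = 2, 2 mod 4 = 2.

x ≡ 2 (mod 60).
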